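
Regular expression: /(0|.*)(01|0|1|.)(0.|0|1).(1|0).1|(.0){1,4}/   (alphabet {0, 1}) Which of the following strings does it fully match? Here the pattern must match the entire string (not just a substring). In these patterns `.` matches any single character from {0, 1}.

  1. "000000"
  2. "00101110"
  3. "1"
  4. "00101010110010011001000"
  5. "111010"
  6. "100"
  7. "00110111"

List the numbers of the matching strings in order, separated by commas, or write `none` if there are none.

1, 7

1 → match
2 → no match
3 → no match
4 → no match
5 → no match
6 → no match
7 → match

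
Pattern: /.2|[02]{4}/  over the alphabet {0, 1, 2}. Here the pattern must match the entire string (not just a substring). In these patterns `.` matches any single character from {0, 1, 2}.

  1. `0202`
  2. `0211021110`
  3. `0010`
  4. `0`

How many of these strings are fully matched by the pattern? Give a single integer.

1

1 → match
2 → no match
3 → no match
4 → no match
Total matched: 1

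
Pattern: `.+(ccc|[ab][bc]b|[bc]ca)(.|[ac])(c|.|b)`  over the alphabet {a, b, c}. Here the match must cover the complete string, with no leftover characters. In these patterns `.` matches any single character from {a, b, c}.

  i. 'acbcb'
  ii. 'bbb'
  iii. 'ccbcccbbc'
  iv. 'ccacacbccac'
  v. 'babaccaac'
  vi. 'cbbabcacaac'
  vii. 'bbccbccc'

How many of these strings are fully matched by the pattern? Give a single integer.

i → no match
ii → no match
iii → no match
iv → no match
v → match
vi → no match
vii → no match
Total matched: 1

1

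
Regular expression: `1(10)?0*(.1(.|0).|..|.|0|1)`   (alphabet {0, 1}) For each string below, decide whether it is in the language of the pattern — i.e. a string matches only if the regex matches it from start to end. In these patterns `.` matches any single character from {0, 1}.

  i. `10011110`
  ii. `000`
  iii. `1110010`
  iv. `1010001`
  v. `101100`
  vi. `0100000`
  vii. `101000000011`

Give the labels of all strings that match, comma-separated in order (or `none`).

v

i. `10011110` → no match
ii. `000` → no match — must start with `1`
iii. `1110010` → no match
iv. `1010001` → no match
v. `101100` → match
vi. `0100000` → no match — must start with `1`
vii. `101000000011` → no match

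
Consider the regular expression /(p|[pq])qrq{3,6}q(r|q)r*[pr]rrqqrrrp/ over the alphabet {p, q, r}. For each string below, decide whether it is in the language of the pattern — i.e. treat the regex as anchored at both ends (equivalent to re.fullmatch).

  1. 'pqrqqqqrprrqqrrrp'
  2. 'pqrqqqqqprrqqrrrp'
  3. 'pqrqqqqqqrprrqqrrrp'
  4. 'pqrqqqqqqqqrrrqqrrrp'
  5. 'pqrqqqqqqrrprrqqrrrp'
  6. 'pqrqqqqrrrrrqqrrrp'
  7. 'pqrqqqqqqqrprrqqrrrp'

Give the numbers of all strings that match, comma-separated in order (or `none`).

1 → match
2 → match
3 → match
4 → match
5 → match
6 → match
7 → match

1, 2, 3, 4, 5, 6, 7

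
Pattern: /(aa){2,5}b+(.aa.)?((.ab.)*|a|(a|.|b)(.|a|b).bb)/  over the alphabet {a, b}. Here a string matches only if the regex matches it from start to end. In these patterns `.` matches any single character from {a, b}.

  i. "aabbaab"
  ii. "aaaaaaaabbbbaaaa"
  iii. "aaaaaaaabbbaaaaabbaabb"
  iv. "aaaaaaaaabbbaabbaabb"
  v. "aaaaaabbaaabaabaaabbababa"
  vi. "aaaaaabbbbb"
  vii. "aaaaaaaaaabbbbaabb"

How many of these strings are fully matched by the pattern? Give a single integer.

4

i → no match
ii → match
iii → match
iv → no match
v → no match
vi → match
vii → match
Total matched: 4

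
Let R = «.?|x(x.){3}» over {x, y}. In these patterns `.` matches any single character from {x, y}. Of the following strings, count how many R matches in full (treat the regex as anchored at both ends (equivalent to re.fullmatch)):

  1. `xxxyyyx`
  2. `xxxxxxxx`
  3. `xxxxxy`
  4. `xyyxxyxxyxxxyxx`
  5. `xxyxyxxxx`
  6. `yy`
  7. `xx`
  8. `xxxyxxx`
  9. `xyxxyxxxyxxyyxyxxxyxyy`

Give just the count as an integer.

1 → no match
2 → no match
3 → no match
4 → no match
5 → no match
6 → no match
7 → no match
8 → no match
9 → no match
Total matched: 0

0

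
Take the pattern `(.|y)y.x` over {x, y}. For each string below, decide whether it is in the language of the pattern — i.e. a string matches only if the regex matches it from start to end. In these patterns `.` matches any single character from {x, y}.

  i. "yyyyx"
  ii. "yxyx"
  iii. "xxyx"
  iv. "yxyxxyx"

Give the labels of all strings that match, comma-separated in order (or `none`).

i → no match
ii → no match
iii → no match
iv → no match

none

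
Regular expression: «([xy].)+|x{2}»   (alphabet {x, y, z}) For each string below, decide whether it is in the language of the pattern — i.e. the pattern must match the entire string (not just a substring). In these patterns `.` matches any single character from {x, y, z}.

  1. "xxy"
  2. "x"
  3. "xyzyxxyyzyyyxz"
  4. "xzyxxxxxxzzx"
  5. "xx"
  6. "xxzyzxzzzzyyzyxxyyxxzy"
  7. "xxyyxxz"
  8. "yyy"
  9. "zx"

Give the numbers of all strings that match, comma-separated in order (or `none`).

1 → no match
2 → no match
3 → no match
4 → no match
5 → match
6 → no match
7 → no match
8 → no match
9 → no match

5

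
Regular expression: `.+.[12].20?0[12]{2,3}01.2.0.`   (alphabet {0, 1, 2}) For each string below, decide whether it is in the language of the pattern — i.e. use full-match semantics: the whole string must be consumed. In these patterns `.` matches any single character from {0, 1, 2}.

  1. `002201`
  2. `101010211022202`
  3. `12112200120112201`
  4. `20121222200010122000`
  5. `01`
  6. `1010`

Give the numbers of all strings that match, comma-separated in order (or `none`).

3

1 → no match
2 → no match
3 → match
4 → no match
5 → no match
6 → no match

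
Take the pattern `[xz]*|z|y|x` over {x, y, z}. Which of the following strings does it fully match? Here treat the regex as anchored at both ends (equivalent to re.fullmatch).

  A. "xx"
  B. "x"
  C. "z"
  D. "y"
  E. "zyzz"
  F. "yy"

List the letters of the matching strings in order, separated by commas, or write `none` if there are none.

A. "xx" → match
B. "x" → match
C. "z" → match
D. "y" → match
E. "zyzz" → no match
F. "yy" → no match

A, B, C, D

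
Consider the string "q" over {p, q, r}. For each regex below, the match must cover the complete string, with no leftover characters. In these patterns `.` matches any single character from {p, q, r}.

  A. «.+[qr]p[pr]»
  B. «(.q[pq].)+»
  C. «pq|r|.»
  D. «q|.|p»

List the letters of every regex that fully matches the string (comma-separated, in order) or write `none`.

A → no match
B → no match
C → match
D → match

C, D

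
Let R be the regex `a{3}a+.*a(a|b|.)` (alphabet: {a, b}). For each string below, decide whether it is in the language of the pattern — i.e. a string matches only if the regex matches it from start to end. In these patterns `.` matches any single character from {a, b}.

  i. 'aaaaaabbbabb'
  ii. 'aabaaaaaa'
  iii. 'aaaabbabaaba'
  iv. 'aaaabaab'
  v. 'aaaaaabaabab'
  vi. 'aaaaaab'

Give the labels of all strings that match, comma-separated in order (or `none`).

i → no match
ii → no match
iii → no match
iv → match
v → match
vi → match

iv, v, vi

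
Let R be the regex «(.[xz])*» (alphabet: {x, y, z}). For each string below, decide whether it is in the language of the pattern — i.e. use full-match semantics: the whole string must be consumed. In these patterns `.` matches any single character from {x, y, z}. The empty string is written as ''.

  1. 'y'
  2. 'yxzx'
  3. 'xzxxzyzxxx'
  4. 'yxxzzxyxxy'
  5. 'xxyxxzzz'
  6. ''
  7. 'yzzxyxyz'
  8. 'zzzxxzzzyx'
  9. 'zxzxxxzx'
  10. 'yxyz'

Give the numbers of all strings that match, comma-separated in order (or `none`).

2, 5, 6, 7, 8, 9, 10

1 → no match
2 → match
3 → no match
4 → no match
5 → match
6 → match
7 → match
8 → match
9 → match
10 → match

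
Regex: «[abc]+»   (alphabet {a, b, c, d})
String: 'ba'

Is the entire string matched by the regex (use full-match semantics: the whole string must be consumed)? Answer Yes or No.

Yes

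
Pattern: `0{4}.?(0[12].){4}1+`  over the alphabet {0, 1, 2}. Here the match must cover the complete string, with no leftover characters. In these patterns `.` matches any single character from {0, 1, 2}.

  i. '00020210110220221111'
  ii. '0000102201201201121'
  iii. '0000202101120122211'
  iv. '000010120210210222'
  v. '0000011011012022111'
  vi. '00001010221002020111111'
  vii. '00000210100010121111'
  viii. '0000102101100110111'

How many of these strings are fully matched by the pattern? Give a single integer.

i → no match
ii → no match
iii → no match
iv → no match — must end with '1'
v → match
vi → no match
vii → no match
viii → no match
Total matched: 1

1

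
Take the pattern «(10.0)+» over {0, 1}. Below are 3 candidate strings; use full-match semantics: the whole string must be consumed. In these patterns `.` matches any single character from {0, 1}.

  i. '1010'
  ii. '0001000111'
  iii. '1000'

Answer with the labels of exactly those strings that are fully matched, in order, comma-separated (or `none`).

i, iii

i. '1010' → match
ii. '0001000111' → no match — must start with '10'
iii. '1000' → match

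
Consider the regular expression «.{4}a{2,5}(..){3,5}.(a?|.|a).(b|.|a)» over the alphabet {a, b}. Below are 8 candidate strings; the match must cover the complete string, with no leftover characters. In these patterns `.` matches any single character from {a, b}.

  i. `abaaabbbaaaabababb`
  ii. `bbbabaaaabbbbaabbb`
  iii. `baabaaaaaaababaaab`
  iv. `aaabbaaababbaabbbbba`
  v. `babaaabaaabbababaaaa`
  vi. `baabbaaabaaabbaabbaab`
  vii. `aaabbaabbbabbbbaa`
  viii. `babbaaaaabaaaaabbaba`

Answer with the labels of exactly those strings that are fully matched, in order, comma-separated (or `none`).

iii, v, viii

i → no match
ii → no match
iii → match
iv → no match
v → match
vi → no match
vii → no match
viii → match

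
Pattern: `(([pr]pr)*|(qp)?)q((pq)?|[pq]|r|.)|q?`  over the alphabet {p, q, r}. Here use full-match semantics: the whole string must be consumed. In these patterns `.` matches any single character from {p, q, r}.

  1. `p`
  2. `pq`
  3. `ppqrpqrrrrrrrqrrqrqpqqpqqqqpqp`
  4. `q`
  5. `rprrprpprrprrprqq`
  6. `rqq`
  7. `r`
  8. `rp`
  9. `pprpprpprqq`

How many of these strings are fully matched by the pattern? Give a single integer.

3

1. `p` → no match
2. `pq` → no match
3 → no match
4. `q` → match
5 → match
6. `rqq` → no match
7. `r` → no match
8. `rp` → no match
9. `pprpprpprqq` → match
Total matched: 3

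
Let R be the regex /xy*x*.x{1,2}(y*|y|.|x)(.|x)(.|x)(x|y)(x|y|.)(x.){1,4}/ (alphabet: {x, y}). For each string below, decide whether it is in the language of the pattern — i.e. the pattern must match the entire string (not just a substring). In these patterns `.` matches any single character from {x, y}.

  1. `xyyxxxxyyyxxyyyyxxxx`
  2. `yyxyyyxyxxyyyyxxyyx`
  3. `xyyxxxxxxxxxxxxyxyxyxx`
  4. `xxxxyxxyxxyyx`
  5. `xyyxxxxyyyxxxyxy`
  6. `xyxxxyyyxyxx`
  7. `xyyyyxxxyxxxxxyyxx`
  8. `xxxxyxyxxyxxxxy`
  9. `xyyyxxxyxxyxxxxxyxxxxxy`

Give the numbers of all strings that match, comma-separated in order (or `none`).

3, 5, 6, 7, 8, 9

1 → no match
2 → no match — must start with `x`
3 → match
4 → no match
5 → match
6 → match
7 → match
8 → match
9 → match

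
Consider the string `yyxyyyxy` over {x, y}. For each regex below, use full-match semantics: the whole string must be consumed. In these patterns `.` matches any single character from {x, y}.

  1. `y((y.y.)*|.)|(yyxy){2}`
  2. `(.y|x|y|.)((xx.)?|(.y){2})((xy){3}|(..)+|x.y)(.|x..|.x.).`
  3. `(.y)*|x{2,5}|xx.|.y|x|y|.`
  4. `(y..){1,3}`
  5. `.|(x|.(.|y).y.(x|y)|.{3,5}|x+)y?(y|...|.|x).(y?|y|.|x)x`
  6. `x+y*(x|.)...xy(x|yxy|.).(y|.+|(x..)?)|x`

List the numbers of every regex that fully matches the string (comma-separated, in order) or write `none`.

1 → match
2 → match
3 → match
4 → no match
5 → no match
6 → no match — must start with `x`

1, 2, 3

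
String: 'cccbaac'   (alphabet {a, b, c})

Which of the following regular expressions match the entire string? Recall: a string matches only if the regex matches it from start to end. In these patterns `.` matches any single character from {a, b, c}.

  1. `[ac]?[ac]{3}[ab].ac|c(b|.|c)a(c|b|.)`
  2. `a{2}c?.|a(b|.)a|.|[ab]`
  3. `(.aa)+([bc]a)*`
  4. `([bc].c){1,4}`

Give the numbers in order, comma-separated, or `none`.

1 → match
2 → no match
3 → no match
4 → no match

1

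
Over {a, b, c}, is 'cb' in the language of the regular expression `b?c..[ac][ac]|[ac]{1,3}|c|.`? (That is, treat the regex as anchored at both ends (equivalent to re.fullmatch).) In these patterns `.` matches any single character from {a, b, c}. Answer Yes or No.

No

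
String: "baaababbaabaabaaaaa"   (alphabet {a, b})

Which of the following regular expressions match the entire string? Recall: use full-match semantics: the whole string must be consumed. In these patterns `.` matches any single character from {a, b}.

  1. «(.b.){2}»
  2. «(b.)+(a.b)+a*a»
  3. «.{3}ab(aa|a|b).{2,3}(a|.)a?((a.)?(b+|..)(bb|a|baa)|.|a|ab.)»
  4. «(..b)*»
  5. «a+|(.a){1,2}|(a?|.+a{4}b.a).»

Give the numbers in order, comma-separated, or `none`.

1 → no match
2 → match
3 → no match
4 → no match
5 → no match

2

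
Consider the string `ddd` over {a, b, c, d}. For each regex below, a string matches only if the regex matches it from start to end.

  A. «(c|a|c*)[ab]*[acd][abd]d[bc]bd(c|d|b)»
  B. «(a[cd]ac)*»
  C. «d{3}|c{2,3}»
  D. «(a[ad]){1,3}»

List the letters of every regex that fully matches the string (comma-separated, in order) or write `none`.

C

A → no match
B → no match
C → match
D → no match — must start with `a`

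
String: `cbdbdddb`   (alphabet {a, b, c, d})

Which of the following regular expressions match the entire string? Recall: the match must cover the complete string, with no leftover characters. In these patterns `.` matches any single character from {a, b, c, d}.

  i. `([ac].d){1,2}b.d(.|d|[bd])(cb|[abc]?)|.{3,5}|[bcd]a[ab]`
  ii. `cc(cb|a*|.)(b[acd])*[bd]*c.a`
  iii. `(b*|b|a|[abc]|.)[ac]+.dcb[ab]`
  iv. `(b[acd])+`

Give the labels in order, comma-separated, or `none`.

i → match
ii → no match — must start with `cc`
iii → no match
iv → no match — must start with `b`

i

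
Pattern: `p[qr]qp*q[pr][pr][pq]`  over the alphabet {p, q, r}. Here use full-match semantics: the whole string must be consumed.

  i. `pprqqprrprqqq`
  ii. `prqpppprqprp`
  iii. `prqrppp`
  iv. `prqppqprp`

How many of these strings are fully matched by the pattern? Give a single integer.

i → no match
ii. `prqpppprqprp` → no match
iii. `prqrppp` → no match
iv. `prqppqprp` → match
Total matched: 1

1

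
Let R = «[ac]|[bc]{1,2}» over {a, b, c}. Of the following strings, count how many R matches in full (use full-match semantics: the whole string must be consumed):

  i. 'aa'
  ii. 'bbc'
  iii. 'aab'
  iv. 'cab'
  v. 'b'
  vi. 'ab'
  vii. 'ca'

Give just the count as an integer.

i → no match
ii → no match
iii → no match
iv → no match
v → match
vi → no match
vii → no match
Total matched: 1

1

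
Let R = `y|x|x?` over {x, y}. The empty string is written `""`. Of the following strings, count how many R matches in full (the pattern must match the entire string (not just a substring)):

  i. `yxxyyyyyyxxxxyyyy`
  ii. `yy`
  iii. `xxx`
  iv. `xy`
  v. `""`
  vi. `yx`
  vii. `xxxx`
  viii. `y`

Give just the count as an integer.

i → no match
ii → no match
iii → no match
iv → no match
v → match
vi → no match
vii → no match
viii → match
Total matched: 2

2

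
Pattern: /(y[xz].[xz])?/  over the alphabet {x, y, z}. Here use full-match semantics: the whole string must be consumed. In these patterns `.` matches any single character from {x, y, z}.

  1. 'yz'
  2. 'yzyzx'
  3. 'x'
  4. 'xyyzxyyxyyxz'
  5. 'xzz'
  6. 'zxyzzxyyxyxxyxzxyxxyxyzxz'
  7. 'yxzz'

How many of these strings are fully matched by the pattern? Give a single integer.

1

1 → no match
2 → no match
3 → no match
4 → no match
5 → no match
6 → no match
7 → match
Total matched: 1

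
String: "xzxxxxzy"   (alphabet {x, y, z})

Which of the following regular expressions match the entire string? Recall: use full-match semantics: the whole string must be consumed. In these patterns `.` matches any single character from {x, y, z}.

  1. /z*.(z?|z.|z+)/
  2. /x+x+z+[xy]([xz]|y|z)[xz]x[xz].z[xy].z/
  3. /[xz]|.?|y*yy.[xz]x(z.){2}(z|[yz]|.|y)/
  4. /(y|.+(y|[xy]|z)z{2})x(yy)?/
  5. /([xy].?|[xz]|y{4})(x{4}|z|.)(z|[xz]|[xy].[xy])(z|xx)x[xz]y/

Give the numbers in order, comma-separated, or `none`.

5

1 → no match
2 → no match — must end with "z"
3 → no match
4 → no match
5 → match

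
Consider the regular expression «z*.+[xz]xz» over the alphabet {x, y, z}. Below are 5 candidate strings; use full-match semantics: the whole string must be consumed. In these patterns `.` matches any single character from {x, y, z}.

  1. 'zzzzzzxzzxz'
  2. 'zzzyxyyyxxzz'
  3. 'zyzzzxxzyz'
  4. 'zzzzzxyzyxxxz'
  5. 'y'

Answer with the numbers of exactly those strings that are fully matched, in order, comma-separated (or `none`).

1 → match
2 → no match — must end with 'xz'
3 → no match — must end with 'xz'
4 → match
5 → no match — must end with 'xz'

1, 4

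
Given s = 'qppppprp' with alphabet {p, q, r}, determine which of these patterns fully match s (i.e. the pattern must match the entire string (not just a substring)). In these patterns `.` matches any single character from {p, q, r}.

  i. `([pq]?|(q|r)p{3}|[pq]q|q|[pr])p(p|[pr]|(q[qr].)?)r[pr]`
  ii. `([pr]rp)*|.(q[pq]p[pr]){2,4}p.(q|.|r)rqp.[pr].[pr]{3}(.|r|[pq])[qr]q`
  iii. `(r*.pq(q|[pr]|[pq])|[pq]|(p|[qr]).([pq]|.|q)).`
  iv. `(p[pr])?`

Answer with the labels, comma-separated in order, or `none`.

i → match
ii → no match
iii → no match
iv → no match

i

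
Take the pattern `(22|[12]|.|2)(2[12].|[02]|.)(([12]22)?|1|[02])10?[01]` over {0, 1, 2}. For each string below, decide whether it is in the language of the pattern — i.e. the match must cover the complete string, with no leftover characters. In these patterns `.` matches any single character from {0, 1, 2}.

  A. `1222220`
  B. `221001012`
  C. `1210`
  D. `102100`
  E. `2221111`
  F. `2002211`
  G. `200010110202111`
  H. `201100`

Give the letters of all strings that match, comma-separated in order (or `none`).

C, D, E, H

A → no match
B → no match
C → match
D → match
E → match
F → no match
G → no match
H → match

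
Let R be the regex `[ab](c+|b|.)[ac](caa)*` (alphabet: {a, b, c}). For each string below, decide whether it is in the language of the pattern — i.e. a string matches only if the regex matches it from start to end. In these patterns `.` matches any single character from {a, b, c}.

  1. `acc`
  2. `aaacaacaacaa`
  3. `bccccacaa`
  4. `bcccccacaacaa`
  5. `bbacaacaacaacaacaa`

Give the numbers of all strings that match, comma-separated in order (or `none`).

1. `acc` → match
2. `aaacaacaacaa` → match
3. `bccccacaa` → match
4 → match
5 → match

1, 2, 3, 4, 5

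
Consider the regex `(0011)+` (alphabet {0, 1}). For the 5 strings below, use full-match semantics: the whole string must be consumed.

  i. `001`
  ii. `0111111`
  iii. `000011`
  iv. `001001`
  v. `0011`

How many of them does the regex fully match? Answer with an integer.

1

i → no match — must start with `0011`
ii → no match — must start with `0011`
iii → no match — must start with `0011`
iv → no match — must start with `0011`
v → match
Total matched: 1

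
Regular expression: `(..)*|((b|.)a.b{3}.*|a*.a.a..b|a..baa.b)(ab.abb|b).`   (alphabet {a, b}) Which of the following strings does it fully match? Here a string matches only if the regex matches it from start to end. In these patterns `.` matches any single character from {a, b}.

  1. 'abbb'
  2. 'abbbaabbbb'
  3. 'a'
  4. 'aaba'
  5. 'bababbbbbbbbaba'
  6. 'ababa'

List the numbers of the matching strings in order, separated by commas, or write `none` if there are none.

1, 2, 4

1 → match
2 → match
3 → no match
4 → match
5 → no match
6 → no match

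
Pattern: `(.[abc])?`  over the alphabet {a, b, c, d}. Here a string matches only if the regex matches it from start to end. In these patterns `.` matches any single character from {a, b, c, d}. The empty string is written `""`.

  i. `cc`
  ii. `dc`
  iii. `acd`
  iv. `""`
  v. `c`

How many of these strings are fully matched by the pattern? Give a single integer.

3

i → match
ii → match
iii → no match
iv → match
v → no match
Total matched: 3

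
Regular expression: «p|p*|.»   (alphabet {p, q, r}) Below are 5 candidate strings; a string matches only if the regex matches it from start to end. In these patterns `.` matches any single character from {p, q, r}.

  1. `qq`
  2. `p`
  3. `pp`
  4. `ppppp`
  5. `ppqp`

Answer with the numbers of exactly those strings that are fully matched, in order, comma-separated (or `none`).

2, 3, 4

1 → no match
2 → match
3 → match
4 → match
5 → no match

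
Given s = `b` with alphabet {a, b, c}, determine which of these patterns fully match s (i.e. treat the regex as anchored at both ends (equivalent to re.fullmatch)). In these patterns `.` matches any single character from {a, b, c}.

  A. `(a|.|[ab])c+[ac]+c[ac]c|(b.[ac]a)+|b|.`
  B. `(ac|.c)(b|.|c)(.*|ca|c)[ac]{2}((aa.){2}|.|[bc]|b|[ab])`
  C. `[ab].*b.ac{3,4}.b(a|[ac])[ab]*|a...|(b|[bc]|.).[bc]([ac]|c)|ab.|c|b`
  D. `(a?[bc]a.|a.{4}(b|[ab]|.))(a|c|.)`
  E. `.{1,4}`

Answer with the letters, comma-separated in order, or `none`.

A, C, E

A → match
B → no match
C → match
D → no match
E → match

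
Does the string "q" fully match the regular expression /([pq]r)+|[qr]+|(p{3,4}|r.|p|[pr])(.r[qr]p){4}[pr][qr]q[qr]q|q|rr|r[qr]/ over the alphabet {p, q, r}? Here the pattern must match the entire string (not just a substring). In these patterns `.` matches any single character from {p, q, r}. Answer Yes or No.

Yes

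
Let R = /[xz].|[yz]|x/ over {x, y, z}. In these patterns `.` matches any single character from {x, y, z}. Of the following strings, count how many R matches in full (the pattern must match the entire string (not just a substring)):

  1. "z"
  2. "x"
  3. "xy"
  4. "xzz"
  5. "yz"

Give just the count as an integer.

1. "z" → match
2. "x" → match
3. "xy" → match
4. "xzz" → no match
5. "yz" → no match
Total matched: 3

3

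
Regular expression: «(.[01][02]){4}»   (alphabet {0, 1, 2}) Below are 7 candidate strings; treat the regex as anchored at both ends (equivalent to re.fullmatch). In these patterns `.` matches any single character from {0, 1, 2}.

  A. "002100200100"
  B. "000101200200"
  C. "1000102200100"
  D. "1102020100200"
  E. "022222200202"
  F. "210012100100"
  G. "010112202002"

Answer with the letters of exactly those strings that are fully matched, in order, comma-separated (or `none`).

A, F, G

A → match
B → no match
C → no match
D → no match
E → no match
F → match
G → match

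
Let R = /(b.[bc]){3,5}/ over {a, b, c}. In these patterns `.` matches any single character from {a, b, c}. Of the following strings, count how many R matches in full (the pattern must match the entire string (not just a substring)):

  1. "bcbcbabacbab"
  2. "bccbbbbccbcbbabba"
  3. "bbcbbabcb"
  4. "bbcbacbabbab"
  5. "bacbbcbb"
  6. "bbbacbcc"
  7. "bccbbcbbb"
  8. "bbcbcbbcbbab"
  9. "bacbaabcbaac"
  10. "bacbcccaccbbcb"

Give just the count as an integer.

3

1 → no match
2 → no match
3 → no match
4 → match
5 → no match
6 → no match
7 → match
8 → match
9 → no match
10 → no match
Total matched: 3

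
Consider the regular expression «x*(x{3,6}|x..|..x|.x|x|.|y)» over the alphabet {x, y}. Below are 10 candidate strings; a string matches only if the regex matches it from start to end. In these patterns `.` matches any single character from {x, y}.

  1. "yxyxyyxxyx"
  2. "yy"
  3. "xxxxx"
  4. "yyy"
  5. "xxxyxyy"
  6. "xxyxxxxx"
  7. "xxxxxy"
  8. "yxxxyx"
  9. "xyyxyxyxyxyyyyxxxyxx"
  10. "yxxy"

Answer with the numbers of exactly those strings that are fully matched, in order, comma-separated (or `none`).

3, 7

1. "yxyxyyxxyx" → no match
2. "yy" → no match
3. "xxxxx" → match
4. "yyy" → no match
5. "xxxyxyy" → no match
6. "xxyxxxxx" → no match
7. "xxxxxy" → match
8. "yxxxyx" → no match
9 → no match
10. "yxxy" → no match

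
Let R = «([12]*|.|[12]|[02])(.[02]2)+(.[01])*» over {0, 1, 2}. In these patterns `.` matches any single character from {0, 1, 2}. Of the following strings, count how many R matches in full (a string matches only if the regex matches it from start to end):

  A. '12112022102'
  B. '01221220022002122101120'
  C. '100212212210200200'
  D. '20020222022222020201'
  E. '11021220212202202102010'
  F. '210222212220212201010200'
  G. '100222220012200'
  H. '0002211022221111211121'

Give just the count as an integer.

A → match
B → no match
C → match
D → no match
E → no match
F → no match
G → no match
H → no match
Total matched: 2

2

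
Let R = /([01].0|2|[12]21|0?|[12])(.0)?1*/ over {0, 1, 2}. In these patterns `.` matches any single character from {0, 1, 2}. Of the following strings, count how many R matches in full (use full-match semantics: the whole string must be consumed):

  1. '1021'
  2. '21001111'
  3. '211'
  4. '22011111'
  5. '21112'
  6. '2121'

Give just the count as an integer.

1 → no match
2 → no match
3 → match
4 → match
5 → no match
6 → no match
Total matched: 2

2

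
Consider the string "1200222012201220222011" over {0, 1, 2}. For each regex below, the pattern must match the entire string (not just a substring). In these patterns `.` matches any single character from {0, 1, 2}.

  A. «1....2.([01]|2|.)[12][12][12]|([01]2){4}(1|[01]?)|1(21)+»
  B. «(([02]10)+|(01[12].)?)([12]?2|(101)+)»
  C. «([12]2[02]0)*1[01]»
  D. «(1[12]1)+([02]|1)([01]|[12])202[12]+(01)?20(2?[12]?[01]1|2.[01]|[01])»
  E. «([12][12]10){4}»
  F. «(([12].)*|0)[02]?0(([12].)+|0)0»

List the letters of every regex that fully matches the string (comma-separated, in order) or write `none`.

C

A → no match
B → no match
C → match
D → no match
E → no match — must end with "10"
F → no match — must end with "0"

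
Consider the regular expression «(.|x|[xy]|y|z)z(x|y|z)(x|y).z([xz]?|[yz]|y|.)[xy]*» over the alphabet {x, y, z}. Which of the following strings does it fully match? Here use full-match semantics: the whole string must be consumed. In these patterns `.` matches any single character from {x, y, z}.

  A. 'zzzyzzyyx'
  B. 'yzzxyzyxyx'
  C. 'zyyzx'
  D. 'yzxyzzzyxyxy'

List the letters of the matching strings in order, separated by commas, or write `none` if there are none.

A, B, D

A → match
B → match
C → no match
D → match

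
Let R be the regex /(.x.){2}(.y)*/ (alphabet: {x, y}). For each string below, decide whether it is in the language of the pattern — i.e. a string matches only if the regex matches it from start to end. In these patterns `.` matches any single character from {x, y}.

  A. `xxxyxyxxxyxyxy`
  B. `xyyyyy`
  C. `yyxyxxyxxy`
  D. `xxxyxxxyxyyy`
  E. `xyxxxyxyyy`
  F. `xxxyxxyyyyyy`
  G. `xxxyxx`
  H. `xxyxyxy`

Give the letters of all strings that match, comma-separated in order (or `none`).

D, F, G

A → no match
B → no match
C → no match
D → match
E → no match
F → match
G → match
H → no match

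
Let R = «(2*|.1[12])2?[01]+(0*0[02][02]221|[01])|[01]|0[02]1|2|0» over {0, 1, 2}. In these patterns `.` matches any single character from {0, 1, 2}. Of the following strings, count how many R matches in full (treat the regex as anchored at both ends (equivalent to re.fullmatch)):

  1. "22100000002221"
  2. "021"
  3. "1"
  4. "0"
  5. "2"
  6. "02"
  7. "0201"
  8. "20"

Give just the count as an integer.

1 → match
2. "021" → match
3. "1" → match
4. "0" → match
5. "2" → match
6. "02" → no match
7. "0201" → no match
8. "20" → no match
Total matched: 5

5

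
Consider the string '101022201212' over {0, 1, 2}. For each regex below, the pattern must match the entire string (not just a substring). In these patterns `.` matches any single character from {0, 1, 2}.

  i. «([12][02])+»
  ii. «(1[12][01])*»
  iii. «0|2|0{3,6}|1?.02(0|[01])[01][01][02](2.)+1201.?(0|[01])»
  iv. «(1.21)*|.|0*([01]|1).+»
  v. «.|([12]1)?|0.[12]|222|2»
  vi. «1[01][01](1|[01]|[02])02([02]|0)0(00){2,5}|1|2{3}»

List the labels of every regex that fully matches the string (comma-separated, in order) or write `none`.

i, iv

i → match
ii → no match
iii → no match
iv → match
v → no match
vi → no match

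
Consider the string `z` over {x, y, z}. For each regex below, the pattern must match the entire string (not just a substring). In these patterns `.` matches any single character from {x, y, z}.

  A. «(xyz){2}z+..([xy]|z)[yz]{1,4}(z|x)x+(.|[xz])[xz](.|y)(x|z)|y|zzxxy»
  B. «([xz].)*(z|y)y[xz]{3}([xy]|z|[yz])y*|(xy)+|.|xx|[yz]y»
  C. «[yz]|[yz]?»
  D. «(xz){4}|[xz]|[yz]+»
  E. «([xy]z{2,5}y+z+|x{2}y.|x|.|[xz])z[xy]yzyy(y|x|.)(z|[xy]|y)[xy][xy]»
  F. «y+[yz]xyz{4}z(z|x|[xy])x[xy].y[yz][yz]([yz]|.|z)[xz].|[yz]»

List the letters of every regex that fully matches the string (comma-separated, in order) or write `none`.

A → no match
B → match
C → match
D → match
E → no match
F → match

B, C, D, F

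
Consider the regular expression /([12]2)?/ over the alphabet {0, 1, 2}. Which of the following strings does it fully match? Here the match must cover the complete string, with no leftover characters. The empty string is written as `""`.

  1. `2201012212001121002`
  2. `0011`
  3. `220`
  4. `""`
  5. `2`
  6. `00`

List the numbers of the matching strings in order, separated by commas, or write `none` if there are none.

1 → no match
2 → no match
3 → no match
4 → match
5 → no match
6 → no match

4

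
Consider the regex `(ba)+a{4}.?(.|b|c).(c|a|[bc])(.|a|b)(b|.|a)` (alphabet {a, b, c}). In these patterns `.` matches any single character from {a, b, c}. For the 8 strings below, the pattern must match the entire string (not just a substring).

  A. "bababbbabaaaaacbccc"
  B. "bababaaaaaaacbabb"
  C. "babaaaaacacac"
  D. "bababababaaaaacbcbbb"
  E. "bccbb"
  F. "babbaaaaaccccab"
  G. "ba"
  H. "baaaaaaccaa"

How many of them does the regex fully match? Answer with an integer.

3

A → no match
B → no match
C → match
D → match
E → no match — must start with "ba"
F → no match
G → no match
H → match
Total matched: 3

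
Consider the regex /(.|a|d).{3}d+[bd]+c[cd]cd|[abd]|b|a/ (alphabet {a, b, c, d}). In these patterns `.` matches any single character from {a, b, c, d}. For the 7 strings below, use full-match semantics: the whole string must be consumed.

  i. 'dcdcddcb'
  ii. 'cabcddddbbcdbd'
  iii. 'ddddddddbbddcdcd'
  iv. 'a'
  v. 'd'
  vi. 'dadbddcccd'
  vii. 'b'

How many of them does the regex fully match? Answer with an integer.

i → no match
ii → no match
iii → match
iv → match
v → match
vi → match
vii → match
Total matched: 5

5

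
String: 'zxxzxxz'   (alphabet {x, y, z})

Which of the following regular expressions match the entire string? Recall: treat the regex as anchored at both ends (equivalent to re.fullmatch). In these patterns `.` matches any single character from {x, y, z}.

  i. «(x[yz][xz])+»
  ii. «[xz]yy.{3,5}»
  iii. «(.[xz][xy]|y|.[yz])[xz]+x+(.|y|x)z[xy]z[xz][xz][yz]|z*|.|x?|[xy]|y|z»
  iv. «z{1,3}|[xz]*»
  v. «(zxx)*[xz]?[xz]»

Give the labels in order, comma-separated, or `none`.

i → no match — must start with 'x'
ii → no match
iii → no match
iv → match
v → match

iv, v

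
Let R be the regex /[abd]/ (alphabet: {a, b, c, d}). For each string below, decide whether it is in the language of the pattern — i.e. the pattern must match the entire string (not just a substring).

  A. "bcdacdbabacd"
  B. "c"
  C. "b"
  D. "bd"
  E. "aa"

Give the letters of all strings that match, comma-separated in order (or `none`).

A. "bcdacdbabacd" → no match
B. "c" → no match
C. "b" → match
D. "bd" → no match
E. "aa" → no match

C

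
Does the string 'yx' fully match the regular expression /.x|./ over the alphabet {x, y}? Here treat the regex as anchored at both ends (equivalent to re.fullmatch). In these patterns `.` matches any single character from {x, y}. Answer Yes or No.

Yes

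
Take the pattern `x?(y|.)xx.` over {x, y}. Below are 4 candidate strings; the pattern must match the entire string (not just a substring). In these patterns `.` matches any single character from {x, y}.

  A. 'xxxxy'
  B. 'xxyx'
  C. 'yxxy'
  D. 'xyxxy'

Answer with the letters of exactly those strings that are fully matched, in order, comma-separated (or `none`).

A → match
B → no match
C → match
D → match

A, C, D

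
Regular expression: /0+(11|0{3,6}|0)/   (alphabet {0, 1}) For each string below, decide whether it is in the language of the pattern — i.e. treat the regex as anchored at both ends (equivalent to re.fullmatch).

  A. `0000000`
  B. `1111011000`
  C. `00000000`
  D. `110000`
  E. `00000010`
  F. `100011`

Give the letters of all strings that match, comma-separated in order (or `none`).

A → match
B → no match — must start with `0`
C → match
D → no match — must start with `0`
E → no match
F → no match — must start with `0`

A, C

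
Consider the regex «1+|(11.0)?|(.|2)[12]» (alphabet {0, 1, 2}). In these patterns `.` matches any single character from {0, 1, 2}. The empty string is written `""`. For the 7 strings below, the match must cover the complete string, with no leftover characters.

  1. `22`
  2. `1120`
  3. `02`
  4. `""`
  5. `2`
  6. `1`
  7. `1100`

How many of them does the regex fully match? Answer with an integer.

6

1. `22` → match
2. `1120` → match
3. `02` → match
4. `""` → match
5. `2` → no match
6. `1` → match
7. `1100` → match
Total matched: 6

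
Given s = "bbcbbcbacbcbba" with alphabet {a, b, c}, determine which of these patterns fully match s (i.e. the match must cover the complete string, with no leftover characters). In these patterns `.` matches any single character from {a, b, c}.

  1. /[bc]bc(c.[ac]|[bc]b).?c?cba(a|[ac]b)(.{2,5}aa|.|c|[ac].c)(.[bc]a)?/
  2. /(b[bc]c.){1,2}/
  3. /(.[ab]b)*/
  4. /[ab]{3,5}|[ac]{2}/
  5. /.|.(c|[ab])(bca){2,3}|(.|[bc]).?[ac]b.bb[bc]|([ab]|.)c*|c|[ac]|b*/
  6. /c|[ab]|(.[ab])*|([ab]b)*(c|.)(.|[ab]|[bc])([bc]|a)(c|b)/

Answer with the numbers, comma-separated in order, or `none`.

1

1 → match
2 → no match
3 → no match
4 → no match
5 → no match
6 → no match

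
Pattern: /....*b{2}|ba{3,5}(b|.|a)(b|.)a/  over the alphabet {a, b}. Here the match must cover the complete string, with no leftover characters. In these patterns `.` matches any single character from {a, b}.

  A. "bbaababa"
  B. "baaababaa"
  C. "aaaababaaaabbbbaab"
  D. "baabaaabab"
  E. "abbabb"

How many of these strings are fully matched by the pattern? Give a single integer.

1

A → no match
B → no match
C → no match
D → no match
E → match
Total matched: 1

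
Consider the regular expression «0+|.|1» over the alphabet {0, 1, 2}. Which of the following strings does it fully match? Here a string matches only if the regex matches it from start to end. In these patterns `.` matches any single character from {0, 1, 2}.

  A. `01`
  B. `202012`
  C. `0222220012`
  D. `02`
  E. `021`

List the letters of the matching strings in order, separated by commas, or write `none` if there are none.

none

A → no match
B → no match
C → no match
D → no match
E → no match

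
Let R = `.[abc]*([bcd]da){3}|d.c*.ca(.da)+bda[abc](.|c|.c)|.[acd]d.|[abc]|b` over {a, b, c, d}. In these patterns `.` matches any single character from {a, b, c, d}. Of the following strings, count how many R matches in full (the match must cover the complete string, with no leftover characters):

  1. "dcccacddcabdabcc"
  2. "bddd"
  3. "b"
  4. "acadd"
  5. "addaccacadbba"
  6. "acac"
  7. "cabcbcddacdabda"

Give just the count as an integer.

1 → no match
2 → match
3 → match
4 → no match
5 → no match
6 → no match
7 → match
Total matched: 3

3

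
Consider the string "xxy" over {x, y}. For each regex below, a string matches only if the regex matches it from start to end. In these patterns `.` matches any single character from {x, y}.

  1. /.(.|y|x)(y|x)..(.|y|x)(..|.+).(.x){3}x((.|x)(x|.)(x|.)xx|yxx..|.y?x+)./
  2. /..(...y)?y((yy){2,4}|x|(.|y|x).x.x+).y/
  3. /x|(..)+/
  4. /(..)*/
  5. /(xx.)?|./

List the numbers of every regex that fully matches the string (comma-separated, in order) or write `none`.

1 → no match
2 → no match
3 → no match
4 → no match
5 → match

5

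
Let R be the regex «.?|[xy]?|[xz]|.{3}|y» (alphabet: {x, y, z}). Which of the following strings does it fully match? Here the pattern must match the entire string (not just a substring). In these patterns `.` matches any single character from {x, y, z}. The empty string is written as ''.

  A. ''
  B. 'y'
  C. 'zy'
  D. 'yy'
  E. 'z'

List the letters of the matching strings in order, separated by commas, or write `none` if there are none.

A, B, E

A → match
B → match
C → no match
D → no match
E → match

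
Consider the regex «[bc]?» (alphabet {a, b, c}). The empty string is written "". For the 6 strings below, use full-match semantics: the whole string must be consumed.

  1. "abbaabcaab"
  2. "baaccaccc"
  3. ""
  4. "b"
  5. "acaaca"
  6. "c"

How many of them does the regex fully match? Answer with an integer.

1 → no match
2 → no match
3 → match
4 → match
5 → no match
6 → match
Total matched: 3

3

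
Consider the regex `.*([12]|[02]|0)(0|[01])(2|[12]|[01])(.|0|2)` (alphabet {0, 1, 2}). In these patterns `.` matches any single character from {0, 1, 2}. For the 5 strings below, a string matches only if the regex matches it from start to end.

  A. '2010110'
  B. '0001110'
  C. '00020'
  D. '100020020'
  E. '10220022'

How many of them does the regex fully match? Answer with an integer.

A → match
B → match
C → match
D → match
E → match
Total matched: 5

5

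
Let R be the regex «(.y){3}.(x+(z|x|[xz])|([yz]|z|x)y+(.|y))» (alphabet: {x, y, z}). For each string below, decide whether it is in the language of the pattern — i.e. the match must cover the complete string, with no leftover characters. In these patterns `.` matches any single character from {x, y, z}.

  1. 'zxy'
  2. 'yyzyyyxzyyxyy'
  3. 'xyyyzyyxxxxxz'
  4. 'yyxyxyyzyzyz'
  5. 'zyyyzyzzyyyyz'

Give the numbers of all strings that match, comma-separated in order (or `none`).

3, 5

1 → no match
2 → no match
3 → match
4 → no match
5 → match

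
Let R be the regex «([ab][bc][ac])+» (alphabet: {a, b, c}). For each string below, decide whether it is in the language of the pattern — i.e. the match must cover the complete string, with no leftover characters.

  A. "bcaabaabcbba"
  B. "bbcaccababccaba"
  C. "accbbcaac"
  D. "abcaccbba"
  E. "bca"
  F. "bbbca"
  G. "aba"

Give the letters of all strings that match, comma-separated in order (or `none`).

A, B, D, E, G

A → match
B → match
C → no match
D → match
E → match
F → no match
G → match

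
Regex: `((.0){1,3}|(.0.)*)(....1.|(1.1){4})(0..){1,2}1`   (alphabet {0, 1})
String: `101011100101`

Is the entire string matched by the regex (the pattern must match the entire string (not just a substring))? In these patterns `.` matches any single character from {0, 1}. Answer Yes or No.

Yes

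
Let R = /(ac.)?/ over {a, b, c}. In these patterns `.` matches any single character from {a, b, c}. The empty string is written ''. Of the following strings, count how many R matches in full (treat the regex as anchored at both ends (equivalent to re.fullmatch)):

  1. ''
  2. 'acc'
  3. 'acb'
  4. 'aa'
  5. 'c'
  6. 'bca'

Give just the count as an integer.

3

1. '' → match
2. 'acc' → match
3. 'acb' → match
4. 'aa' → no match
5. 'c' → no match
6. 'bca' → no match
Total matched: 3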